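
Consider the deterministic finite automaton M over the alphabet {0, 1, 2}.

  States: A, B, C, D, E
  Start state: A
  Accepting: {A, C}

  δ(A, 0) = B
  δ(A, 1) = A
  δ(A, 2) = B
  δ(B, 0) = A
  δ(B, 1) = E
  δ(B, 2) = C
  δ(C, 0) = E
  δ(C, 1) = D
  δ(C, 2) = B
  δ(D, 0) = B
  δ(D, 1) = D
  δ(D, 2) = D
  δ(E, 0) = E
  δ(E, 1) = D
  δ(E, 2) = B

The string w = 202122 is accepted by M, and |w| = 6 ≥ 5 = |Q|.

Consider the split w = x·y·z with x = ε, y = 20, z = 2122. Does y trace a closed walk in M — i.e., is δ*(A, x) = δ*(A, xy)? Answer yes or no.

yes

State sequence: A -2-> B -0-> A

After x (step 0): A. After xy (step 2): A.
They match, so y = 20 drives M around a cycle from A back to itself; pumping y any number of times keeps M in A before reading z, and xyⁱz ∈ L(M) for every i ≥ 0.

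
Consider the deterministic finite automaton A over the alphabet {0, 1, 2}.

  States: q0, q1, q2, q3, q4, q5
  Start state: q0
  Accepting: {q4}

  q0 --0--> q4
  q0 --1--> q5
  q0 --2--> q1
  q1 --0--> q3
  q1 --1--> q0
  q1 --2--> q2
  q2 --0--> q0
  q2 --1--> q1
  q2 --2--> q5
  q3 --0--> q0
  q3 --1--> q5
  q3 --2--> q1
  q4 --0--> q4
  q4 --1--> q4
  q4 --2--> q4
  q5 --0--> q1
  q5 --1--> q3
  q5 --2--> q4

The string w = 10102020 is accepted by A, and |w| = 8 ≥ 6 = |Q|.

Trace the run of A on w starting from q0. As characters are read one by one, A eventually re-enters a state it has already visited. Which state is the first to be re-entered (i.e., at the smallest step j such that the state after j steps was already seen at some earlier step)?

q0

State sequence: q0 -1-> q5 -0-> q1 -1-> q0 -0-> q4 -2-> q4 -0-> q4 -2-> q4 -0-> q4
First repeat at step 3: q0 was already visited.

The earliest repeat is at step j = 3: A is in q0, which it already visited at step i = 0.
Since A has 6 states, any run of length ≥ 6 visits 6+1 states, so by pigeonhole some state repeats within the first 6 steps — that repeat gives the pumpable loop.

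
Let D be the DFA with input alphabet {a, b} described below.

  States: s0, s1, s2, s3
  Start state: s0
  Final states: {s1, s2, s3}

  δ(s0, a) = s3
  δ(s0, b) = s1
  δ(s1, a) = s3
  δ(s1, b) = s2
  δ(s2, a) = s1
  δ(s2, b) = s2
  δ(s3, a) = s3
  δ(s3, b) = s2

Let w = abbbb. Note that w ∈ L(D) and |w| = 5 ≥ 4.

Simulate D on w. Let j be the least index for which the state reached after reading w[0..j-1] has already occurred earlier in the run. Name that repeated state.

s2

State sequence: s0 -a-> s3 -b-> s2 -b-> s2 -b-> s2 -b-> s2
First repeat at step 3: s2 was already visited.

The earliest repeat is at step j = 3: D is in s2, which it already visited at step i = 2.
Since D has 4 states, any run of length ≥ 4 visits 4+1 states, so by pigeonhole some state repeats within the first 4 steps — that repeat gives the pumpable loop.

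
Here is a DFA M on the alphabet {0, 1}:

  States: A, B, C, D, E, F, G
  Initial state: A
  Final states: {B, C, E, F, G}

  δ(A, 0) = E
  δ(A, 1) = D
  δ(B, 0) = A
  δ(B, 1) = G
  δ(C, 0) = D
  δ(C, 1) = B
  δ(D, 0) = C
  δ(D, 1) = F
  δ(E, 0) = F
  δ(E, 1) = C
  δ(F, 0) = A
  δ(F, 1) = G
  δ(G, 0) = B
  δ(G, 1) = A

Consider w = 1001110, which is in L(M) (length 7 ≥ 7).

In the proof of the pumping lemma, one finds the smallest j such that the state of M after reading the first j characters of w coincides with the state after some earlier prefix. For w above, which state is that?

D

State sequence: A -1-> D -0-> C -0-> D -1-> F -1-> G -1-> A -0-> E
First repeat at step 3: D was already visited.

The earliest repeat is at step j = 3: M is in D, which it already visited at step i = 1.
The DFA has 7 states, so the proof of the pumping lemma guarantees a repeated state among the first 7+1 visited; the segment between the two visits is the pumpable y.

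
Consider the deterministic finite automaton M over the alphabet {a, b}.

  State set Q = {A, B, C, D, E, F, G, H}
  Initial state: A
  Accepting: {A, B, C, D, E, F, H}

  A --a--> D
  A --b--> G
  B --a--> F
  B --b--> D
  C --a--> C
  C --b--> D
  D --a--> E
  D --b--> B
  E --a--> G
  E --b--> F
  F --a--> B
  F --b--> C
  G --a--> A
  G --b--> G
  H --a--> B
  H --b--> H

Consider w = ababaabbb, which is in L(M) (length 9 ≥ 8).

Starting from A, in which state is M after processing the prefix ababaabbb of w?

Run of M on the first 9 characters of w = a b a b a a b b b:
  step 0: A  (start)
  step 1: D  (read a: A→D)
  step 2: B  (read b: D→B)
  step 3: F  (read a: B→F)
  step 4: C  (read b: F→C)
  step 5: C  (read a: C→C)
  step 6: C  (read a: C→C)
  step 7: D  (read b: C→D)
  step 8: B  (read b: D→B)
  step 9: D  (read b: B→D)

After reading 9 characters, M is in state D.
(This kind of state-tracing is the core of the pumping-lemma construction: with 8 states, pigeonhole forces a repeat within the first 8 steps.)

D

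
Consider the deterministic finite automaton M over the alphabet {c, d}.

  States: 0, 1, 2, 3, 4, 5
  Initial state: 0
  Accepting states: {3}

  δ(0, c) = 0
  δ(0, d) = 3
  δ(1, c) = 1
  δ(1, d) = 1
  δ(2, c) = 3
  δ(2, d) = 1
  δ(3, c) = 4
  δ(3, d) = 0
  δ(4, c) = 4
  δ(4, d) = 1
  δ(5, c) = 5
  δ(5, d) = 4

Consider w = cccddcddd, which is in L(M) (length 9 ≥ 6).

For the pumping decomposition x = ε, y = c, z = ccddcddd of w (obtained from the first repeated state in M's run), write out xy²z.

ccccddcddd

xy^2z = ε·c·c·ccddcddd = ccccddcddd.
Reading y = c takes M from 0 back to 0, so after x·y·y the machine is still in 0, and z then leads to the accepting state 3. Hence ccccddcddd ∈ L(M).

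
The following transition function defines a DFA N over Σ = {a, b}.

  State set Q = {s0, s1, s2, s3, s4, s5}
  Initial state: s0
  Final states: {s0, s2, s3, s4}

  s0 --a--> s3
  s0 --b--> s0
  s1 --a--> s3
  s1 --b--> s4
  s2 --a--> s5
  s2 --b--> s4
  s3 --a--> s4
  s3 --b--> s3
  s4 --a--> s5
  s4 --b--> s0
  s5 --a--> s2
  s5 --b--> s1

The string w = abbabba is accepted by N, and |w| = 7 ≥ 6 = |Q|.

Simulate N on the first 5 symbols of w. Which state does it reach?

State sequence: s0 -a-> s3 -b-> s3 -b-> s3 -a-> s4 -b-> s0

After reading 5 characters, N is in state s0.
(This kind of state-tracing is the core of the pumping-lemma construction: with 6 states, pigeonhole forces a repeat within the first 6 steps.)

s0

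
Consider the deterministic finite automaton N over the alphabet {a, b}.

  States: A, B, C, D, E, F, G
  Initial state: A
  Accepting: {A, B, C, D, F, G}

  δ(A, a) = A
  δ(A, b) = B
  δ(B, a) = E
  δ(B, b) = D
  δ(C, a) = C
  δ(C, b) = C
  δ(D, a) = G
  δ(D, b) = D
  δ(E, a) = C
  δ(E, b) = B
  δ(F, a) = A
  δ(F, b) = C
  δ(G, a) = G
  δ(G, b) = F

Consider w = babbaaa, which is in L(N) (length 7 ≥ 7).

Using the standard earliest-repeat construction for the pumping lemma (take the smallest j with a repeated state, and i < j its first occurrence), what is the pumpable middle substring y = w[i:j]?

ab

Run of N on w = b a b b a a a:
  step 0: A  (start)
  step 1: B  (read b: A→B)
  step 2: E  (read a: B→E)
  step 3: B  (read b: E→B)   ← first repeat (B seen earlier)
  step 4: D  (read b: B→D)
  step 5: G  (read a: D→G)
  step 6: G  (read a: G→G)
  step 7: G  (read a: G→G)

So i = 1, j = 3, giving x = w[0:1] = b, y = w[1:3] = ab, z = w[3:7] = baaa.
Check: |xy| = 3 ≤ 7 and |y| = 2 ≥ 1. Reading y takes N from B back to B, so every xyⁱz is accepted.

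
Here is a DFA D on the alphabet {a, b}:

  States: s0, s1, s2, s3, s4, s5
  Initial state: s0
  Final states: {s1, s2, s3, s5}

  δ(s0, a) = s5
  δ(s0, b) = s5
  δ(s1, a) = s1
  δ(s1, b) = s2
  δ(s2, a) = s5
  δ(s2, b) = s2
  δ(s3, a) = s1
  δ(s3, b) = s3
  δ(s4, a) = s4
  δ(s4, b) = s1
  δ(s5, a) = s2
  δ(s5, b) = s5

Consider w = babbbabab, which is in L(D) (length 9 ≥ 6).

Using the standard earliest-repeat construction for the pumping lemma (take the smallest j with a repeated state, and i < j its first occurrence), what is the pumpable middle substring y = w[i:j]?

Run of D on w = b a b b b a b a b:
  step 0: s0  (start)
  step 1: s5  (read b: s0→s5)
  step 2: s2  (read a: s5→s2)
  step 3: s2  (read b: s2→s2)   ← first repeat (s2 seen earlier)
  step 4: s2  (read b: s2→s2)
  step 5: s2  (read b: s2→s2)
  step 6: s5  (read a: s2→s5)
  step 7: s5  (read b: s5→s5)
  step 8: s2  (read a: s5→s2)
  step 9: s2  (read b: s2→s2)

So i = 2, j = 3, giving x = w[0:2] = ba, y = w[2:3] = b, z = w[3:9] = bbabab.
Check: |xy| = 3 ≤ 6 and |y| = 1 ≥ 1. Reading y takes D from s2 back to s2, so every xyⁱz is accepted.
Pumping length from the standard proof: p = 6 (the number of states). The repeated state found above gives |xy| = j ≤ 6 and |y| = j − i ≥ 1.

b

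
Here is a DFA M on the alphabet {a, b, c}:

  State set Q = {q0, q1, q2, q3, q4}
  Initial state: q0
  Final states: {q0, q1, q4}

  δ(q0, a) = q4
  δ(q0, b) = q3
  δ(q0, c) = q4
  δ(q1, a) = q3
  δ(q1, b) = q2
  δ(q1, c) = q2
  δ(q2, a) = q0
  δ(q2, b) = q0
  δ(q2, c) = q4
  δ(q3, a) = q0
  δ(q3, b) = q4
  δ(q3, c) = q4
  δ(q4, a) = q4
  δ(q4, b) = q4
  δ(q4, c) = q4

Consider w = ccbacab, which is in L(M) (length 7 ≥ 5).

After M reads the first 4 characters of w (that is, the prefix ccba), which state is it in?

q4

Run of M on the first 4 characters of w = c c b a:
  step 0: q0  (start)
  step 1: q4  (read c: q0→q4)
  step 2: q4  (read c: q4→q4)
  step 3: q4  (read b: q4→q4)
  step 4: q4  (read a: q4→q4)

After reading 4 characters, M is in state q4.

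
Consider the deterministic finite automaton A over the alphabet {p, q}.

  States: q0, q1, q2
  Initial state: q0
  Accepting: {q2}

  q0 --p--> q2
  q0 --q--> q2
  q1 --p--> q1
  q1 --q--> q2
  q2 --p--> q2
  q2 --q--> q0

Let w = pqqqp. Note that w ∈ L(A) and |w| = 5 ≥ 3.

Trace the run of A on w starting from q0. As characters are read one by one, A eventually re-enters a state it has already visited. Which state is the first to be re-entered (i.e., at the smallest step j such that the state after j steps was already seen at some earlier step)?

State sequence: q0 -p-> q2 -q-> q0 -q-> q2 -q-> q0 -p-> q2
First repeat at step 2: q0 was already visited.

The earliest repeat is at step j = 2: A is in q0, which it already visited at step i = 0.
Since A has 3 states, any run of length ≥ 3 visits 3+1 states, so by pigeonhole some state repeats within the first 3 steps — that repeat gives the pumpable loop.

q0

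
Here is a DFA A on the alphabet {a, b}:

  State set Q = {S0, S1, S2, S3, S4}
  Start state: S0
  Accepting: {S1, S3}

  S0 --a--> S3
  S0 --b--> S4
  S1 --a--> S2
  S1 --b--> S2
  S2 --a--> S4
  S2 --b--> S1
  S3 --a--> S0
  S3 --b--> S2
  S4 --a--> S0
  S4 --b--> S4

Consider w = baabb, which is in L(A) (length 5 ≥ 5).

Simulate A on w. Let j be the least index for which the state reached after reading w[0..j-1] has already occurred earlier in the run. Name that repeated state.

S0

Run of A on w = b a a b b:
  step 0: S0  (start)
  step 1: S4  (read b: S0→S4)
  step 2: S0  (read a: S4→S0)   ← first repeat (S0 seen earlier)
  step 3: S3  (read a: S0→S3)
  step 4: S2  (read b: S3→S2)
  step 5: S1  (read b: S2→S1)

The earliest repeat is at step j = 2: A is in S0, which it already visited at step i = 0.
The DFA has 5 states, so the proof of the pumping lemma guarantees a repeated state among the first 5+1 visited; the segment between the two visits is the pumpable y.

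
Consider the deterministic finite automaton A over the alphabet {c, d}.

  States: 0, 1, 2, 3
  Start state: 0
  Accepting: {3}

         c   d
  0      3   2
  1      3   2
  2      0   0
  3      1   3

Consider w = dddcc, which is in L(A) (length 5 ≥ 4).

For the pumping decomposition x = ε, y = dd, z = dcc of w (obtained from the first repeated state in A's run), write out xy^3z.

dddddddcc

xy^3z = ε·dd·dd·dd·dcc = dddddddcc.
Reading y = dd takes A from 0 back to 0, so after x·y·y·y the machine is still in 0, and z then leads to the accepting state 3. Hence dddddddcc ∈ L(A).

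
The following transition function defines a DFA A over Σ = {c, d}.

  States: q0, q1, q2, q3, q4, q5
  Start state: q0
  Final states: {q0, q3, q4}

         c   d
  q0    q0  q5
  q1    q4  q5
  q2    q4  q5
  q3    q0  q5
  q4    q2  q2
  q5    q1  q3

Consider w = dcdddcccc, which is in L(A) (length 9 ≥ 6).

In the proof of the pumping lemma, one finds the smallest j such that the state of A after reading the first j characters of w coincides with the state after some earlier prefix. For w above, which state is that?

q5

State sequence: q0 -d-> q5 -c-> q1 -d-> q5 -d-> q3 -d-> q5 -c-> q1 -c-> q4 -c-> q2 -c-> q4
First repeat at step 3: q5 was already visited.

The earliest repeat is at step j = 3: A is in q5, which it already visited at step i = 1.
Pumping length from the standard proof: p = 6 (the number of states). The repeated state found above gives |xy| = j ≤ 6 and |y| = j − i ≥ 1.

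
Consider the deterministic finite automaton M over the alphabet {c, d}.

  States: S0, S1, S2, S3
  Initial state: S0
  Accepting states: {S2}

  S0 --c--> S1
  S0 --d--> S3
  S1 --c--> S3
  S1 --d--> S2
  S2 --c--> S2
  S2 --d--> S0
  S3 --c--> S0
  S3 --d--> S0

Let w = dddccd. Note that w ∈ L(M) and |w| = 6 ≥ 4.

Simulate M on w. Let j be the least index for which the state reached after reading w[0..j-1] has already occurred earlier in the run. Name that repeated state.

State sequence: S0 -d-> S3 -d-> S0 -d-> S3 -c-> S0 -c-> S1 -d-> S2
First repeat at step 2: S0 was already visited.

The earliest repeat is at step j = 2: M is in S0, which it already visited at step i = 0.
Since M has 4 states, any run of length ≥ 4 visits 4+1 states, so by pigeonhole some state repeats within the first 4 steps — that repeat gives the pumpable loop.

S0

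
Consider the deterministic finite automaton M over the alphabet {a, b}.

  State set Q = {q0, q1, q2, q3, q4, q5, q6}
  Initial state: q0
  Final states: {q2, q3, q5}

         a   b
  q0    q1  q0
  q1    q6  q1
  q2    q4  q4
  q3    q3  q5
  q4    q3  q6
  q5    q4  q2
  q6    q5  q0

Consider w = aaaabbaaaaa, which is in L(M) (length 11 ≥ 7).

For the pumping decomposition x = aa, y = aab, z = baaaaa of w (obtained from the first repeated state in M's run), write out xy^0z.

xy⁰z = xz = aa·baaaaa = aabaaaaa.
Reading y = aab takes M from q6 back to q6, so after x the machine is still in q6, and z then leads to the accepting state q3. Hence aabaaaaa ∈ L(M).

aabaaaaa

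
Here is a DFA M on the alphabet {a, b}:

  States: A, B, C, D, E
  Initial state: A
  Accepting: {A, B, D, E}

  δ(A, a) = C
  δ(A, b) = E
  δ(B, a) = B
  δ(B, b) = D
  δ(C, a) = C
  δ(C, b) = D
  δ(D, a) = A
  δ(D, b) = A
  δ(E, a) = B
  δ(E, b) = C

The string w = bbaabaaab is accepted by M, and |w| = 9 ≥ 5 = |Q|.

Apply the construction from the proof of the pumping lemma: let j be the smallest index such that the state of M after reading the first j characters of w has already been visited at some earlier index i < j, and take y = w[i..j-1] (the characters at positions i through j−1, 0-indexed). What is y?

State sequence: A -b-> E -b-> C -a-> C -a-> C -b-> D -a-> A -a-> C -a-> C -b-> D
First repeat at step 3: C was already visited.

So i = 2, j = 3, giving x = w[0:2] = bb, y = w[2:3] = a, z = w[3:9] = abaaab.
Check: |xy| = 3 ≤ 5 and |y| = 1 ≥ 1. Reading y takes M from C back to C, so every xyⁱz is accepted.

a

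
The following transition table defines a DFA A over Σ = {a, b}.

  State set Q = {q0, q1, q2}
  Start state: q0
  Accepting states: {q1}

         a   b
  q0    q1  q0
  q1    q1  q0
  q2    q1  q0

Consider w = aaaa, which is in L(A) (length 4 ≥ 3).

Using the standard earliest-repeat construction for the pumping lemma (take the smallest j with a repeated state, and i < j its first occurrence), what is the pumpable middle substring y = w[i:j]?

a

Run of A on w = a a a a:
  step 0: q0  (start)
  step 1: q1  (read a: q0→q1)
  step 2: q1  (read a: q1→q1)   ← first repeat (q1 seen earlier)
  step 3: q1  (read a: q1→q1)
  step 4: q1  (read a: q1→q1)

So i = 1, j = 2, giving x = w[0:1] = a, y = w[1:2] = a, z = w[2:4] = aa.
Check: |xy| = 2 ≤ 3 and |y| = 1 ≥ 1. Reading y takes A from q1 back to q1, so every xyⁱz is accepted.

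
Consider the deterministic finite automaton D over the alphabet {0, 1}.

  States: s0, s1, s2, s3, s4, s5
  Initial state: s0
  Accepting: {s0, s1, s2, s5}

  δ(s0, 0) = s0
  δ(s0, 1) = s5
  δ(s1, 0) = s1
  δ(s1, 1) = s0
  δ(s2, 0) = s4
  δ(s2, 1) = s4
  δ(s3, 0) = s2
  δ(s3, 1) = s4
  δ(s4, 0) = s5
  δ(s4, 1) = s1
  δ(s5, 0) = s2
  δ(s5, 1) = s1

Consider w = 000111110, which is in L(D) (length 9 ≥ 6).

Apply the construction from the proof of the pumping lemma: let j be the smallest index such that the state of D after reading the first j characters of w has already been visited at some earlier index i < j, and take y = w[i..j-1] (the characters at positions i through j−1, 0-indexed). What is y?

State sequence: s0 -0-> s0 -0-> s0 -0-> s0 -1-> s5 -1-> s1 -1-> s0 -1-> s5 -1-> s1 -0-> s1
First repeat at step 1: s0 was already visited.

So i = 0, j = 1, giving x = w[0:0] = ε, y = w[0:1] = 0, z = w[1:9] = 00111110.
Check: |xy| = 1 ≤ 6 and |y| = 1 ≥ 1. Reading y takes D from s0 back to s0, so every xyⁱz is accepted.
With |Q| = 6, pigeonhole forces a state repeat no later than step 6; the substring read between the first and second visits to that state can be pumped.

0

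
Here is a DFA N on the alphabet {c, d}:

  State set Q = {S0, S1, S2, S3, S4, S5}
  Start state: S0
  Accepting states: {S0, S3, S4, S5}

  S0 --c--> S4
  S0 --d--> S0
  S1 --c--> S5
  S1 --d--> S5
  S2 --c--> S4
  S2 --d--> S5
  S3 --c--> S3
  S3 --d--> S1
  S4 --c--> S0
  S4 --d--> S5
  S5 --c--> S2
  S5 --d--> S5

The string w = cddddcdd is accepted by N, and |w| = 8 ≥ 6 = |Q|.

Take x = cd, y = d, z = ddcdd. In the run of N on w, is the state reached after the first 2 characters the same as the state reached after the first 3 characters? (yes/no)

State sequence: S0 -c-> S4 -d-> S5 -d-> S5

After x (step 2): S5. After xy (step 3): S5.
They match, so y = d drives N around a cycle from S5 back to itself; pumping y any number of times keeps N in S5 before reading z, and xyⁱz ∈ L(N) for every i ≥ 0.

yes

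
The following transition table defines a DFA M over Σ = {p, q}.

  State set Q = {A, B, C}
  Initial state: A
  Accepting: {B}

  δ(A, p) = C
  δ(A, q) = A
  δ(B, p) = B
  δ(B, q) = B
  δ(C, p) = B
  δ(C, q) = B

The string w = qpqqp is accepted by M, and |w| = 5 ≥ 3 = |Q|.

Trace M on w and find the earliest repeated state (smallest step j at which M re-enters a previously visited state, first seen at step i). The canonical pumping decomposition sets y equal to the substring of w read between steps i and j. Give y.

q

Run of M on w = q p q q p:
  step 0: A  (start)
  step 1: A  (read q: A→A)   ← first repeat (A seen earlier)
  step 2: C  (read p: A→C)
  step 3: B  (read q: C→B)
  step 4: B  (read q: B→B)
  step 5: B  (read p: B→B)

So i = 0, j = 1, giving x = w[0:0] = ε, y = w[0:1] = q, z = w[1:5] = pqqp.
Check: |xy| = 1 ≤ 3 and |y| = 1 ≥ 1. Reading y takes M from A back to A, so every xyⁱz is accepted.
Pumping length from the standard proof: p = 3 (the number of states). The repeated state found above gives |xy| = j ≤ 3 and |y| = j − i ≥ 1.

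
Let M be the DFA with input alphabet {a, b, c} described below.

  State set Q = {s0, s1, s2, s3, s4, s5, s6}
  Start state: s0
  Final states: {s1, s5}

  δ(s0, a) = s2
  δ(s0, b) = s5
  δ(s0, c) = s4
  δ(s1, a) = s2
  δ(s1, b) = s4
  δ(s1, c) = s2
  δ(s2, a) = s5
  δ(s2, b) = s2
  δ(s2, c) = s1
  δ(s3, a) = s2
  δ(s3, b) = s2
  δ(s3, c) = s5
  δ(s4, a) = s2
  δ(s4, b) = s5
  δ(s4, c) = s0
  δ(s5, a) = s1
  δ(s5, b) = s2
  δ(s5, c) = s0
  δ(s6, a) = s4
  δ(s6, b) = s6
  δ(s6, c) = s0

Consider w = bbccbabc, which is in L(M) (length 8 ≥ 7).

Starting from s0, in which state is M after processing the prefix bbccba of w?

Run of M on the first 6 characters of w = b b c c b a:
  step 0: s0  (start)
  step 1: s5  (read b: s0→s5)
  step 2: s2  (read b: s5→s2)
  step 3: s1  (read c: s2→s1)
  step 4: s2  (read c: s1→s2)
  step 5: s2  (read b: s2→s2)
  step 6: s5  (read a: s2→s5)

After reading 6 characters, M is in state s5.
(This kind of state-tracing is the core of the pumping-lemma construction: with 7 states, pigeonhole forces a repeat within the first 7 steps.)

s5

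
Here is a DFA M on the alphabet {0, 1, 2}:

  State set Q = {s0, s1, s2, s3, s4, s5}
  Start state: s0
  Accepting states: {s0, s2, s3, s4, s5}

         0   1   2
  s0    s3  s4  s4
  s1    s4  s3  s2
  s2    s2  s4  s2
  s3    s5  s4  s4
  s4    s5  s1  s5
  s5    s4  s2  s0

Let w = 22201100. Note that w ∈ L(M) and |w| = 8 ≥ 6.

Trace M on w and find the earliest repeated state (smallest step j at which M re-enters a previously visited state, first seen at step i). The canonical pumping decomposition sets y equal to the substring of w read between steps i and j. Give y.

222

Run of M on w = 2 2 2 0 1 1 0 0:
  step 0: s0  (start)
  step 1: s4  (read 2: s0→s4)
  step 2: s5  (read 2: s4→s5)
  step 3: s0  (read 2: s5→s0)   ← first repeat (s0 seen earlier)
  step 4: s3  (read 0: s0→s3)
  step 5: s4  (read 1: s3→s4)
  step 6: s1  (read 1: s4→s1)
  step 7: s4  (read 0: s1→s4)
  step 8: s5  (read 0: s4→s5)

So i = 0, j = 3, giving x = w[0:0] = ε, y = w[0:3] = 222, z = w[3:8] = 01100.
Check: |xy| = 3 ≤ 6 and |y| = 3 ≥ 1. Reading y takes M from s0 back to s0, so every xyⁱz is accepted.
Pumping length from the standard proof: p = 6 (the number of states). The repeated state found above gives |xy| = j ≤ 6 and |y| = j − i ≥ 1.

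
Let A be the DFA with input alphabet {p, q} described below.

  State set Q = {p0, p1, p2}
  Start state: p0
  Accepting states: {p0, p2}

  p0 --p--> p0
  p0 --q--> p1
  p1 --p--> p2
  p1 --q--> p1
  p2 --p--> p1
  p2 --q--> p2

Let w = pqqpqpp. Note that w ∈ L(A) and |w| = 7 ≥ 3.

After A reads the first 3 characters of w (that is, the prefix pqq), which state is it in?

State sequence: p0 -p-> p0 -q-> p1 -q-> p1

After reading 3 characters, A is in state p1.

p1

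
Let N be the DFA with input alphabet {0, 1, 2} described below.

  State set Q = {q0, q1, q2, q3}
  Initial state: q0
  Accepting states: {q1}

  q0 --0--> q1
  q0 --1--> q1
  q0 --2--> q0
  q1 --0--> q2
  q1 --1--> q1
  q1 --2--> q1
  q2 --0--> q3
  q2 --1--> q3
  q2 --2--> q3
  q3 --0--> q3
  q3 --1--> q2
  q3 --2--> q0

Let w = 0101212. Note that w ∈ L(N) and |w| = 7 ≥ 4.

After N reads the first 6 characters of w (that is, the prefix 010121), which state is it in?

State sequence: q0 -0-> q1 -1-> q1 -0-> q2 -1-> q3 -2-> q0 -1-> q1

After reading 6 characters, N is in state q1.

q1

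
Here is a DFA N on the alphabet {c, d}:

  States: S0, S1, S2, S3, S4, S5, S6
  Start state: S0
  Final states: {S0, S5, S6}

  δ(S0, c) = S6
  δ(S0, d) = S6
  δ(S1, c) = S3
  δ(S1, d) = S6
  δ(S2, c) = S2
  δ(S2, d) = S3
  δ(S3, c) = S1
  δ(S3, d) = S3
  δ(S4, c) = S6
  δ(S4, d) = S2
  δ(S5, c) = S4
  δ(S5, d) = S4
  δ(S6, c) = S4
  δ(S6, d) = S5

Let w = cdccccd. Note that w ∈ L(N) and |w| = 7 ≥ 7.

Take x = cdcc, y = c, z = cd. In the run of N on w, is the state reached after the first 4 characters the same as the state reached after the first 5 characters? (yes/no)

no

Run of N on the first 5 characters of w = c d c c c:
  step 0: S0  (start)
  step 1: S6  (read c: S0→S6)
  step 2: S5  (read d: S6→S5)
  step 3: S4  (read c: S5→S4)
  step 4: S6  (read c: S4→S6)
  step 5: S4  (read c: S6→S4)

After x (step 4): S6. After xy (step 5): S4.
They differ (S6 ≠ S4), so y is not a cycle from the state after x; this split is not the one the pumping-lemma construction produces, and pumping y need not keep the string in L(N).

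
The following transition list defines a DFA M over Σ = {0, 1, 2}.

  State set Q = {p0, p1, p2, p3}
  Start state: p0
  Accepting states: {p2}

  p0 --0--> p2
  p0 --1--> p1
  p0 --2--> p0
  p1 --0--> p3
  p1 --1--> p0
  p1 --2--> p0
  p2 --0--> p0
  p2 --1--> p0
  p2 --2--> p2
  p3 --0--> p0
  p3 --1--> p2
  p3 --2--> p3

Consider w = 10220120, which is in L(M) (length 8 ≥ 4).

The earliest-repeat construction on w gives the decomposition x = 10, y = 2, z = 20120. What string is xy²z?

xy^2z = 10·2·2·20120 = 102220120.
Reading y = 2 takes M from p3 back to p3, so after x·y·y the machine is still in p3, and z then leads to the accepting state p2. Hence 102220120 ∈ L(M).

102220120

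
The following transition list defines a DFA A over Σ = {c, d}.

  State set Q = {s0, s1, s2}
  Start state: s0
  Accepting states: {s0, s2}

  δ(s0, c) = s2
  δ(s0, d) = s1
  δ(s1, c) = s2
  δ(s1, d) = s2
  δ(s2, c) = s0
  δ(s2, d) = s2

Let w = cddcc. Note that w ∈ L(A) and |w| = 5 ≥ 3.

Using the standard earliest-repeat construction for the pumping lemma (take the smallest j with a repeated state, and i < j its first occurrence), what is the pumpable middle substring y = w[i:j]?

d

Run of A on w = c d d c c:
  step 0: s0  (start)
  step 1: s2  (read c: s0→s2)
  step 2: s2  (read d: s2→s2)   ← first repeat (s2 seen earlier)
  step 3: s2  (read d: s2→s2)
  step 4: s0  (read c: s2→s0)
  step 5: s2  (read c: s0→s2)

So i = 1, j = 2, giving x = w[0:1] = c, y = w[1:2] = d, z = w[2:5] = dcc.
Check: |xy| = 2 ≤ 3 and |y| = 1 ≥ 1. Reading y takes A from s2 back to s2, so every xyⁱz is accepted.
The DFA has 3 states, so the proof of the pumping lemma guarantees a repeated state among the first 3+1 visited; the segment between the two visits is the pumpable y.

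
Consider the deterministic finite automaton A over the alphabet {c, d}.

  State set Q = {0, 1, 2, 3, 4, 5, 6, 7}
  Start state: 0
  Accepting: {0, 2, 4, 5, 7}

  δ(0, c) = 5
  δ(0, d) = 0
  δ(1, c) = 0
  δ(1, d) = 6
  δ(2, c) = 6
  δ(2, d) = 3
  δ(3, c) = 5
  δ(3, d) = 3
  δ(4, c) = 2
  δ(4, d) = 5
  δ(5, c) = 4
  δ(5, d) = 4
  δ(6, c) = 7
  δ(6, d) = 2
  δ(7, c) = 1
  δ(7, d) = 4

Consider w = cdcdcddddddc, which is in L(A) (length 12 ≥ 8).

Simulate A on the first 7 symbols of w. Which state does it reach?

Run of A on the first 7 characters of w = c d c d c d d:
  step 0: 0  (start)
  step 1: 5  (read c: 0→5)
  step 2: 4  (read d: 5→4)
  step 3: 2  (read c: 4→2)
  step 4: 3  (read d: 2→3)
  step 5: 5  (read c: 3→5)
  step 6: 4  (read d: 5→4)
  step 7: 5  (read d: 4→5)

After reading 7 characters, A is in state 5.
(This kind of state-tracing is the core of the pumping-lemma construction: with 8 states, pigeonhole forces a repeat within the first 8 steps.)

5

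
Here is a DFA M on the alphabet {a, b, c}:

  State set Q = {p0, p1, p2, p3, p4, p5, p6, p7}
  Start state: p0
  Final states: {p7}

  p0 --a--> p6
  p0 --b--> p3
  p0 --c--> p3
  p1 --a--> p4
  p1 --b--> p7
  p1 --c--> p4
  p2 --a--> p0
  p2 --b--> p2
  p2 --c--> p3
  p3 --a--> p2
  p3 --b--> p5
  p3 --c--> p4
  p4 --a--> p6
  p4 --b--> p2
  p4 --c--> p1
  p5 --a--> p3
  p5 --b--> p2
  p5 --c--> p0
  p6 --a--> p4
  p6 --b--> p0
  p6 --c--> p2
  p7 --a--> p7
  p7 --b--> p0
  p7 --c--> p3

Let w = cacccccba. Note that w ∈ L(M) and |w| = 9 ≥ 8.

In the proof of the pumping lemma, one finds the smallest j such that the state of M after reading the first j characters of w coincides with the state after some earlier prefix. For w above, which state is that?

p3

State sequence: p0 -c-> p3 -a-> p2 -c-> p3 -c-> p4 -c-> p1 -c-> p4 -c-> p1 -b-> p7 -a-> p7
First repeat at step 3: p3 was already visited.

The earliest repeat is at step j = 3: M is in p3, which it already visited at step i = 1.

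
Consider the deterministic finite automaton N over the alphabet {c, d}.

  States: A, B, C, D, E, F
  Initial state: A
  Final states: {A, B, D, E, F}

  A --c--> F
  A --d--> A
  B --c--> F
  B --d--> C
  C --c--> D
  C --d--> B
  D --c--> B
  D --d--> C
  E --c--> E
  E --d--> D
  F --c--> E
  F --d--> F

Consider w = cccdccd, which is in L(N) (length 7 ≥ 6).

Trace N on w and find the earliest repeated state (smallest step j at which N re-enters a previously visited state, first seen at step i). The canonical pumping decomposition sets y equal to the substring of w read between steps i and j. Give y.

State sequence: A -c-> F -c-> E -c-> E -d-> D -c-> B -c-> F -d-> F
First repeat at step 3: E was already visited.

So i = 2, j = 3, giving x = w[0:2] = cc, y = w[2:3] = c, z = w[3:7] = dccd.
Check: |xy| = 3 ≤ 6 and |y| = 1 ≥ 1. Reading y takes N from E back to E, so every xyⁱz is accepted.
The DFA has 6 states, so the proof of the pumping lemma guarantees a repeated state among the first 6+1 visited; the segment between the two visits is the pumpable y.

c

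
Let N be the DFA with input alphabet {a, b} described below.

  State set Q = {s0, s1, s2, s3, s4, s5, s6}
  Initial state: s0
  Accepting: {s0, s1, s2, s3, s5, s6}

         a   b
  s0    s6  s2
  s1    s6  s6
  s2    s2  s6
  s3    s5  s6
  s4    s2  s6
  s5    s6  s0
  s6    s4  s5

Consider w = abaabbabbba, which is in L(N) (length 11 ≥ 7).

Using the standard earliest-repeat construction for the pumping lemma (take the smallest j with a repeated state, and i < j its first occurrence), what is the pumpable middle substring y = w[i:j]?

ba

State sequence: s0 -a-> s6 -b-> s5 -a-> s6 -a-> s4 -b-> s6 -b-> s5 -a-> s6 -b-> s5 -b-> s0 -b-> s2 -a-> s2
First repeat at step 3: s6 was already visited.

So i = 1, j = 3, giving x = w[0:1] = a, y = w[1:3] = ba, z = w[3:11] = abbabbba.
Check: |xy| = 3 ≤ 7 and |y| = 2 ≥ 1. Reading y takes N from s6 back to s6, so every xyⁱz is accepted.
Pumping length from the standard proof: p = 7 (the number of states). The repeated state found above gives |xy| = j ≤ 7 and |y| = j − i ≥ 1.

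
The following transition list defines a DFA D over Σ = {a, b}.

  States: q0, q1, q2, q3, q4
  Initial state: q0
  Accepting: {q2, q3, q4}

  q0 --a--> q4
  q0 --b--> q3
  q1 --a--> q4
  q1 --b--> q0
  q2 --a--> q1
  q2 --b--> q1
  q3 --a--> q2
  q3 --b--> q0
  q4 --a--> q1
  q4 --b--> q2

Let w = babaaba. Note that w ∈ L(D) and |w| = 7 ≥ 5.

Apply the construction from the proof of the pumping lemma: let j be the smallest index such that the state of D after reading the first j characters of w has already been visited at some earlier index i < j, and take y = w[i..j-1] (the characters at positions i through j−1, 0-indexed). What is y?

Run of D on w = b a b a a b a:
  step 0: q0  (start)
  step 1: q3  (read b: q0→q3)
  step 2: q2  (read a: q3→q2)
  step 3: q1  (read b: q2→q1)
  step 4: q4  (read a: q1→q4)
  step 5: q1  (read a: q4→q1)   ← first repeat (q1 seen earlier)
  step 6: q0  (read b: q1→q0)
  step 7: q4  (read a: q0→q4)

So i = 3, j = 5, giving x = w[0:3] = bab, y = w[3:5] = aa, z = w[5:7] = ba.
Check: |xy| = 5 ≤ 5 and |y| = 2 ≥ 1. Reading y takes D from q1 back to q1, so every xyⁱz is accepted.

aa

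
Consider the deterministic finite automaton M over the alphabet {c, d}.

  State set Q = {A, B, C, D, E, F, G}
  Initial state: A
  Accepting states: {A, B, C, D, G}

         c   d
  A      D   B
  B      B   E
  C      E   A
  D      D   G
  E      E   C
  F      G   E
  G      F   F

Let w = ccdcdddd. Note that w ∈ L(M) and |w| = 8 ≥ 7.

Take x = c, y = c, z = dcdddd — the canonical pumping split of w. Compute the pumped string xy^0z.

cdcdddd

xy⁰z = xz = c·dcdddd = cdcdddd.
Reading y = c takes M from D back to D, so after x the machine is still in D, and z then leads to the accepting state B. Hence cdcdddd ∈ L(M).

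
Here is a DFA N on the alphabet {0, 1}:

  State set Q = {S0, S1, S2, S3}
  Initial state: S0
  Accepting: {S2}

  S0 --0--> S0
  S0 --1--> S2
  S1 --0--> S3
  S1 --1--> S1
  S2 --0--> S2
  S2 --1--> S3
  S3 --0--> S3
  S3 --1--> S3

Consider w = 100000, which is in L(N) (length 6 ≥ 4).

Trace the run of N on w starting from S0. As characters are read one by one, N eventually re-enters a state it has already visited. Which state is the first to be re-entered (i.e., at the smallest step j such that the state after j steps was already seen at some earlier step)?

Run of N on w = 1 0 0 0 0 0:
  step 0: S0  (start)
  step 1: S2  (read 1: S0→S2)
  step 2: S2  (read 0: S2→S2)   ← first repeat (S2 seen earlier)
  step 3: S2  (read 0: S2→S2)
  step 4: S2  (read 0: S2→S2)
  step 5: S2  (read 0: S2→S2)
  step 6: S2  (read 0: S2→S2)

The earliest repeat is at step j = 2: N is in S2, which it already visited at step i = 1.

S2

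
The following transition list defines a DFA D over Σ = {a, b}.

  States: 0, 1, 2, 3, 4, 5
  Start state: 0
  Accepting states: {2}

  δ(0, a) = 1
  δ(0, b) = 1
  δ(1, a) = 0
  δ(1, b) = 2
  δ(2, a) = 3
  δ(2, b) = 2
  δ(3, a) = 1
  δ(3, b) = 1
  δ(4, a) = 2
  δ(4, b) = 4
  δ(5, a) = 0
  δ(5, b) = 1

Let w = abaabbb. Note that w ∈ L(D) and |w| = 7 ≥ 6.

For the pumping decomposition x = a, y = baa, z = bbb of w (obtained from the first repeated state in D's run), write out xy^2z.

xy^2z = a·baa·baa·bbb = abaabaabbb.
Reading y = baa takes D from 1 back to 1, so after x·y·y the machine is still in 1, and z then leads to the accepting state 2. Hence abaabaabbb ∈ L(D).

abaabaabbb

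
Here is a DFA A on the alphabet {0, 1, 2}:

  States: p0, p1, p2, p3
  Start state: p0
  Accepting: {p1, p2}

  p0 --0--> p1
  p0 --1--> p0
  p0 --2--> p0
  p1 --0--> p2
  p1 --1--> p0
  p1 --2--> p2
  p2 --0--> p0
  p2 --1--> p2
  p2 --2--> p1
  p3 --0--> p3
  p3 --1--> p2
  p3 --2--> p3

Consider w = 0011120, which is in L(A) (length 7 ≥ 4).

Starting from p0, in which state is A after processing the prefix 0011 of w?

p2

Run of A on the first 4 characters of w = 0 0 1 1:
  step 0: p0  (start)
  step 1: p1  (read 0: p0→p1)
  step 2: p2  (read 0: p1→p2)
  step 3: p2  (read 1: p2→p2)
  step 4: p2  (read 1: p2→p2)

After reading 4 characters, A is in state p2.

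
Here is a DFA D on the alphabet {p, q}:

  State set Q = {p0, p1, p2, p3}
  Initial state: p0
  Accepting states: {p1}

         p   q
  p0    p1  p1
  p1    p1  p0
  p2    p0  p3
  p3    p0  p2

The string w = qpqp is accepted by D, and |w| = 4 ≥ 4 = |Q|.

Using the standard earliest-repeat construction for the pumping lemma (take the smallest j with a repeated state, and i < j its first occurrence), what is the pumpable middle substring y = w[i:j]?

p

State sequence: p0 -q-> p1 -p-> p1 -q-> p0 -p-> p1
First repeat at step 2: p1 was already visited.

So i = 1, j = 2, giving x = w[0:1] = q, y = w[1:2] = p, z = w[2:4] = qp.
Check: |xy| = 2 ≤ 4 and |y| = 1 ≥ 1. Reading y takes D from p1 back to p1, so every xyⁱz is accepted.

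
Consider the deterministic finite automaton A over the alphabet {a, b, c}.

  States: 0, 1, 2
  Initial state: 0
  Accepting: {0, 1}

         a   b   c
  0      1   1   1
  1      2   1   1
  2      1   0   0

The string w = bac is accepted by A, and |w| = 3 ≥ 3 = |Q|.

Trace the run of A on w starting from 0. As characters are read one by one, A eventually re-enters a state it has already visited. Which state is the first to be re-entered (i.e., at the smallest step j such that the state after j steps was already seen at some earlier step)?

0

State sequence: 0 -b-> 1 -a-> 2 -c-> 0
First repeat at step 3: 0 was already visited.

The earliest repeat is at step j = 3: A is in 0, which it already visited at step i = 0.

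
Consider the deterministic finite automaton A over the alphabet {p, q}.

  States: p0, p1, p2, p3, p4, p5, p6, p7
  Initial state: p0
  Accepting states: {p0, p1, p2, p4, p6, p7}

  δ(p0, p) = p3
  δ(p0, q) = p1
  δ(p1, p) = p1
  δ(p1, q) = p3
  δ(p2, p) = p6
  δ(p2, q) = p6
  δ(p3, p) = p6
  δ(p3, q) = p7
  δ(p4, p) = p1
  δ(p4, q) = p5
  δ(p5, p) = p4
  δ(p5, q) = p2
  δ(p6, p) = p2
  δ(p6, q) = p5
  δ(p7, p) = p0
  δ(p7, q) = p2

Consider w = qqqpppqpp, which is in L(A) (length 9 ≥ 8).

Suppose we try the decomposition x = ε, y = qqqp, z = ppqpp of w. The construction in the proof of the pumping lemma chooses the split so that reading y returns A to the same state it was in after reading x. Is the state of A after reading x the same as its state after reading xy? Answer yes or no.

yes

Run of A on the first 4 characters of w = q q q p:
  step 0: p0  (start)
  step 1: p1  (read q: p0→p1)
  step 2: p3  (read q: p1→p3)
  step 3: p7  (read q: p3→p7)
  step 4: p0  (read p: p7→p0)

After x (step 0): p0. After xy (step 4): p0.
They match, so y = qqqp drives A around a cycle from p0 back to itself; pumping y any number of times keeps A in p0 before reading z, and xyⁱz ∈ L(A) for every i ≥ 0.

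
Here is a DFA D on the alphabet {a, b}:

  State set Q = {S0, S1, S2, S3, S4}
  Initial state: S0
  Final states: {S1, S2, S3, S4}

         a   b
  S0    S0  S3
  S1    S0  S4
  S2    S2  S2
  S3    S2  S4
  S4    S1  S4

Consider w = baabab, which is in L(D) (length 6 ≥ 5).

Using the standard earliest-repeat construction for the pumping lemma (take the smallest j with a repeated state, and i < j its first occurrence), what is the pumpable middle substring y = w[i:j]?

a

State sequence: S0 -b-> S3 -a-> S2 -a-> S2 -b-> S2 -a-> S2 -b-> S2
First repeat at step 3: S2 was already visited.

So i = 2, j = 3, giving x = w[0:2] = ba, y = w[2:3] = a, z = w[3:6] = bab.
Check: |xy| = 3 ≤ 5 and |y| = 1 ≥ 1. Reading y takes D from S2 back to S2, so every xyⁱz is accepted.
Since D has 5 states, any run of length ≥ 5 visits 5+1 states, so by pigeonhole some state repeats within the first 5 steps — that repeat gives the pumpable loop.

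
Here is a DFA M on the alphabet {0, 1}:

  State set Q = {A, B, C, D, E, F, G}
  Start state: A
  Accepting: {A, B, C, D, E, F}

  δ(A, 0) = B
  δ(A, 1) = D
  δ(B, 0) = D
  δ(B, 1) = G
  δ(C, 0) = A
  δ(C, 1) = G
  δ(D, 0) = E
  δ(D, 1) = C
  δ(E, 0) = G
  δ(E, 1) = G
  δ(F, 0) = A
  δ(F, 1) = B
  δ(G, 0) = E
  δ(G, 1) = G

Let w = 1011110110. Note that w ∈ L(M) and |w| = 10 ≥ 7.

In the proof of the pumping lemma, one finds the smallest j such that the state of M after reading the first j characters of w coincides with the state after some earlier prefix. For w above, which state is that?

State sequence: A -1-> D -0-> E -1-> G -1-> G -1-> G -1-> G -0-> E -1-> G -1-> G -0-> E
First repeat at step 4: G was already visited.

The earliest repeat is at step j = 4: M is in G, which it already visited at step i = 3.
The DFA has 7 states, so the proof of the pumping lemma guarantees a repeated state among the first 7+1 visited; the segment between the two visits is the pumpable y.

G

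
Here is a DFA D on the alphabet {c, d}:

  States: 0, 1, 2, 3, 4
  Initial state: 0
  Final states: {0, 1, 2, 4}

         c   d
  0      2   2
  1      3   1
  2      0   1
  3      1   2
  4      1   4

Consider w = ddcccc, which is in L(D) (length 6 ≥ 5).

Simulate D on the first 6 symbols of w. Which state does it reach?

Run of D on the first 6 characters of w = d d c c c c:
  step 0: 0  (start)
  step 1: 2  (read d: 0→2)
  step 2: 1  (read d: 2→1)
  step 3: 3  (read c: 1→3)
  step 4: 1  (read c: 3→1)
  step 5: 3  (read c: 1→3)
  step 6: 1  (read c: 3→1)

After reading 6 characters, D is in state 1.

1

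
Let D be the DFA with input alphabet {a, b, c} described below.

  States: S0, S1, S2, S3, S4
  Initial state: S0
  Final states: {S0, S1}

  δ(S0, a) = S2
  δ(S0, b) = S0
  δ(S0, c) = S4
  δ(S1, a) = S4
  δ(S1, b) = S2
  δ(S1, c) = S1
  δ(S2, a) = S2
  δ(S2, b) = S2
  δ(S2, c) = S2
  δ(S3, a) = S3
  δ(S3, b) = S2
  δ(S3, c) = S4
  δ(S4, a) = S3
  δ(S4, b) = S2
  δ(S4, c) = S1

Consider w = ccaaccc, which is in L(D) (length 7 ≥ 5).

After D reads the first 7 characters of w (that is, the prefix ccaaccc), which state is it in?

Run of D on the first 7 characters of w = c c a a c c c:
  step 0: S0  (start)
  step 1: S4  (read c: S0→S4)
  step 2: S1  (read c: S4→S1)
  step 3: S4  (read a: S1→S4)
  step 4: S3  (read a: S4→S3)
  step 5: S4  (read c: S3→S4)
  step 6: S1  (read c: S4→S1)
  step 7: S1  (read c: S1→S1)

After reading 7 characters, D is in state S1.

S1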